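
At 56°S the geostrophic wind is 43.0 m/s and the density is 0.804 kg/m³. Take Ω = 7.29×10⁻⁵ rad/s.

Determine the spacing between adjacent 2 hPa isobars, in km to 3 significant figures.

47.9 km

Coriolis parameter at 56°S:
f = 2Ω sin φ = 2 × 7.29×10⁻⁵ × sin 56° = 1.21×10⁻⁴ s⁻¹
Geostrophic balance rearranged: |∂P/∂n| = f ρ V_g
|∂P/∂n| = 1.21×10⁻⁴ × 0.804 × 43.0 = 4.18×10⁻³ Pa/m
Isobar spacing: Δn = ΔP/|∂P/∂n| = 200 Pa / 4.18×10⁻³ Pa/m = 47860 m ≈ 47.9 km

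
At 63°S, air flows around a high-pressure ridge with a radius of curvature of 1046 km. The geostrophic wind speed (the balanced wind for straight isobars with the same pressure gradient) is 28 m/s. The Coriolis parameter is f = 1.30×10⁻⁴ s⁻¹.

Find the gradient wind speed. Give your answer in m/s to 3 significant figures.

39.4 m/s

Around a high, pressure-gradient force acts outward with centrifugal, so Coriolis balances both:
fV = (1/ρ)|∂P/∂n| + V²/R  →  V² − fR·V + fR·V_g = 0
With fR = 1.30×10⁻⁴ × 1046×10³ m = 136 m/s:
V = [fR − √((fR)² − 4 fR V_g)]/2 = [136 − √(136² − 4×136×28)]/2 = 39.4 m/s
Supergeostrophic (V > V_g = 28 m/s), as expected around a high.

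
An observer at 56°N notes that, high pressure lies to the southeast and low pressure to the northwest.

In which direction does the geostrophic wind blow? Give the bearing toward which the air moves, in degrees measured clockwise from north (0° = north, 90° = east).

The pressure-gradient force points toward the northwest (bearing 315°).
Geostrophic balance: in the Northern Hemisphere the Coriolis force deflects motion to the right, so the geostrophic wind blows 90° to the right of the pressure-gradient force (low pressure on the left).
Rotating 315° by 90° clockwise gives 045° — the wind blows toward the northeast.

045°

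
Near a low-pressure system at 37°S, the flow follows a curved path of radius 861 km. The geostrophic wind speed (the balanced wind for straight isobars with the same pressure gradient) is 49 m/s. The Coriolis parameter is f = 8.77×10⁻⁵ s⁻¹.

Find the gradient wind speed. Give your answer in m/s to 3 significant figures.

Around a low, centrifugal force acts outward with Coriolis, so pressure-gradient force balances both:
(1/ρ)|∂P/∂n| = fV + V²/R  →  V² + fR·V − fR·V_g = 0
With fR = 8.77×10⁻⁵ × 861×10³ m = 75.5 m/s:
V = [−fR + √((fR)² + 4 fR V_g)]/2 = [−75.5 + √(75.5² + 4×75.5×49)]/2 = 33.8 m/s
Subgeostrophic (V < V_g = 49 m/s), as expected around a low.

33.8 m/s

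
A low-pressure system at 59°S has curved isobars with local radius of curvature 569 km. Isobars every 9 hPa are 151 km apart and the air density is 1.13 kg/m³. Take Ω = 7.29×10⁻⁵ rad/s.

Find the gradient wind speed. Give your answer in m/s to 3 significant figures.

29.8 m/s

Coriolis parameter at 59°S:
f = 2Ω sin φ = 2 × 7.29×10⁻⁵ × sin 59° = 1.25×10⁻⁴ s⁻¹
Pressure gradient: |∂P/∂n| = 900 Pa / 151000 m = 5.96×10⁻³ Pa/m
Geostrophic speed: V_g = |∂P/∂n|/(fρ) = 5.96×10⁻³/(1.25×10⁻⁴ × 1.13) = 42.2 m/s
Around a low, centrifugal force acts outward with Coriolis, so pressure-gradient force balances both:
(1/ρ)|∂P/∂n| = fV + V²/R  →  V² + fR·V − fR·V_g = 0
With fR = 1.25×10⁻⁴ × 569×10³ m = 71.1 m/s:
V = [−fR + √((fR)² + 4 fR V_g)]/2 = [−71.1 + √(71.1² + 4×71.1×42.2)]/2 = 29.8 m/s
Subgeostrophic (V < V_g = 42.2 m/s), as expected around a low.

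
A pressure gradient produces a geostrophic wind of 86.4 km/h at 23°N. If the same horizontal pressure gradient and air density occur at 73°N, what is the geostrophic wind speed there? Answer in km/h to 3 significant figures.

35.3 km/h

With the same pressure gradient and density, V_g ∝ 1/f ∝ 1/sin φ.
V₂ = V₁ · sin φ₁ / sin φ₂ = 86.4 × sin 23° / sin 73°
V₂ = 86.4 × 0.3907/0.9563 = 35.3 km/h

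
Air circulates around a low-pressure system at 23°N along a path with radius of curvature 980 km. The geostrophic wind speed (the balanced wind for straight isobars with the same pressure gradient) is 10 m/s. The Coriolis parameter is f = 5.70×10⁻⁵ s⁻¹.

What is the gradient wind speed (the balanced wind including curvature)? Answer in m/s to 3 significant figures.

8.66 m/s

Around a low, centrifugal force acts outward with Coriolis, so pressure-gradient force balances both:
(1/ρ)|∂P/∂n| = fV + V²/R  →  V² + fR·V − fR·V_g = 0
With fR = 5.70×10⁻⁵ × 980×10³ m = 55.9 m/s:
V = [−fR + √((fR)² + 4 fR V_g)]/2 = [−55.9 + √(55.9² + 4×55.9×10)]/2 = 8.66 m/s
Subgeostrophic (V < V_g = 10 m/s), as expected around a low.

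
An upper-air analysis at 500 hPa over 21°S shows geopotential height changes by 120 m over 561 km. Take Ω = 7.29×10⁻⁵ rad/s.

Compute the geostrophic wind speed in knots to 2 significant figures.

Coriolis parameter at 21°S:
f = 2Ω sin φ = 2 × 7.29×10⁻⁵ × sin 21° = 5.23×10⁻⁵ s⁻¹
Height gradient: |∂Z/∂n| = 120 m / 561000 m = 2.14×10⁻⁴
On a pressure surface, geostrophic balance gives V_g = (g/f)|∂Z/∂n|:
V_g = 9.81 × 2.14×10⁻⁴ / 5.23×10⁻⁵ = 40.2 m/s
Converting: 40.2 m/s × 1.944 = 78 knots

78 knots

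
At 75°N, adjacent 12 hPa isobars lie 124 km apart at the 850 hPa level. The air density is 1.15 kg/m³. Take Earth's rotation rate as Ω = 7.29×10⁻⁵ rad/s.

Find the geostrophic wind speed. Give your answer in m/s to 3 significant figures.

Coriolis parameter at 75°N:
f = 2Ω sin φ = 2 × 7.29×10⁻⁵ × sin 75° = 1.41×10⁻⁴ s⁻¹
Pressure gradient: |∂P/∂n| = 1200 Pa / 124000 m = 9.68×10⁻³ Pa/m
Geostrophic balance (pressure-gradient force = Coriolis force):
V_g = (1/(fρ)) |∂P/∂n| = 9.68×10⁻³ / (1.41×10⁻⁴ × 1.15) = 59.8 m/s

59.8 m/s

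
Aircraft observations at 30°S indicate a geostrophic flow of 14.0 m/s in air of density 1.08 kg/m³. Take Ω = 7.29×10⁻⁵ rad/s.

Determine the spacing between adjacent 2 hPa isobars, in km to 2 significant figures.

Coriolis parameter at 30°S:
f = 2Ω sin φ = 2 × 7.29×10⁻⁵ × sin 30° = 7.29×10⁻⁵ s⁻¹
Geostrophic balance rearranged: |∂P/∂n| = f ρ V_g
|∂P/∂n| = 7.29×10⁻⁵ × 1.08 × 14.0 = 1.10×10⁻³ Pa/m
Isobar spacing: Δn = ΔP/|∂P/∂n| = 200 Pa / 1.10×10⁻³ Pa/m = 181447 m ≈ 180 km

180 km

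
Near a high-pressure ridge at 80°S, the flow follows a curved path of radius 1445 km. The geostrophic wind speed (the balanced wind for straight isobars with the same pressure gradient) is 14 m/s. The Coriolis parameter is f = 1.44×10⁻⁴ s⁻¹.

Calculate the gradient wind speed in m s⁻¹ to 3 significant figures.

Around a high, pressure-gradient force acts outward with centrifugal, so Coriolis balances both:
fV = (1/ρ)|∂P/∂n| + V²/R  →  V² − fR·V + fR·V_g = 0
With fR = 1.44×10⁻⁴ × 1445×10³ m = 208 m/s:
V = [fR − √((fR)² − 4 fR V_g)]/2 = [208 − √(208² − 4×208×14)]/2 = 15.1 m/s
Supergeostrophic (V > V_g = 14 m/s), as expected around a high.

15.1 m s⁻¹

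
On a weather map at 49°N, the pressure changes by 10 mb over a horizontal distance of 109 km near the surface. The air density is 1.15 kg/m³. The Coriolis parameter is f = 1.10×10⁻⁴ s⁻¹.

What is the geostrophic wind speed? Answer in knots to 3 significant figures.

Pressure gradient: |∂P/∂n| = 1000 Pa / 109000 m = 9.17×10⁻³ Pa/m
Geostrophic balance (pressure-gradient force = Coriolis force):
V_g = (1/(fρ)) |∂P/∂n| = 9.17×10⁻³ / (1.10×10⁻⁴ × 1.15) = 72.5 m/s
Converting: 72.5 m/s × 1.944 = 141 knots

141 knots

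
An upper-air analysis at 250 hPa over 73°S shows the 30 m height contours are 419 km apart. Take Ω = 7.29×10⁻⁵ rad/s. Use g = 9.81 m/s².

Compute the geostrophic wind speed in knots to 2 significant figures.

Coriolis parameter at 73°S:
f = 2Ω sin φ = 2 × 7.29×10⁻⁵ × sin 73° = 1.39×10⁻⁴ s⁻¹
Height gradient: |∂Z/∂n| = 30 m / 419000 m = 7.16×10⁻⁵
On a pressure surface, geostrophic balance gives V_g = (g/f)|∂Z/∂n|:
V_g = 9.81 × 7.16×10⁻⁵ / 1.39×10⁻⁴ = 5.04 m/s
Converting: 5.04 m/s × 1.944 = 9.8 knots

9.8 knots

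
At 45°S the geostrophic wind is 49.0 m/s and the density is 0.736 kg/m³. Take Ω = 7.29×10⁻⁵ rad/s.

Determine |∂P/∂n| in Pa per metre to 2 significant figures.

3.7×10⁻³ Pa/m

Coriolis parameter at 45°S:
f = 2Ω sin φ = 2 × 7.29×10⁻⁵ × sin 45° = 1.03×10⁻⁴ s⁻¹
Geostrophic balance rearranged: |∂P/∂n| = f ρ V_g
|∂P/∂n| = 1.03×10⁻⁴ × 0.736 × 49.0 = 3.72×10⁻³ Pa/m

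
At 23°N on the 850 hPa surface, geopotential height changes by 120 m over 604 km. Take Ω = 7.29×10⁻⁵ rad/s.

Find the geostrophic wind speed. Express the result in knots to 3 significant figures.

Coriolis parameter at 23°N:
f = 2Ω sin φ = 2 × 7.29×10⁻⁵ × sin 23° = 5.70×10⁻⁵ s⁻¹
Height gradient: |∂Z/∂n| = 120 m / 604000 m = 1.99×10⁻⁴
On a pressure surface, geostrophic balance gives V_g = (g/f)|∂Z/∂n|:
V_g = 9.81 × 1.99×10⁻⁴ / 5.70×10⁻⁵ = 34.2 m/s
Converting: 34.2 m/s × 1.944 = 66.5 knots

66.5 knots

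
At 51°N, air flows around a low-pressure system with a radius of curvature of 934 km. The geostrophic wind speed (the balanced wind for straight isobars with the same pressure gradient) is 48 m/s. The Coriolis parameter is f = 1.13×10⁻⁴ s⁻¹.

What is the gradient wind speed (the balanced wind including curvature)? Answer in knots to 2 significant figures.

70 knots

Around a low, centrifugal force acts outward with Coriolis, so pressure-gradient force balances both:
(1/ρ)|∂P/∂n| = fV + V²/R  →  V² + fR·V − fR·V_g = 0
With fR = 1.13×10⁻⁴ × 934×10³ m = 106 m/s:
V = [−fR + √((fR)² + 4 fR V_g)]/2 = [−106 + √(106² + 4×106×48)]/2 = 35.8 m/s
Subgeostrophic (V < V_g = 48 m/s), as expected around a low.
Converting: 35.8 m/s × 1.944 = 70 knots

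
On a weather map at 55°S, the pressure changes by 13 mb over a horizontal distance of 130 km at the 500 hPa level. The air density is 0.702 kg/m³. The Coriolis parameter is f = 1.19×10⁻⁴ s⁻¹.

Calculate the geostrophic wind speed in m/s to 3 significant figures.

Pressure gradient: |∂P/∂n| = 1300 Pa / 130000 m = 1.00×10⁻² Pa/m
Geostrophic balance (pressure-gradient force = Coriolis force):
V_g = (1/(fρ)) |∂P/∂n| = 1.00×10⁻² / (1.19×10⁻⁴ × 0.702) = 120 m/s

120 m/s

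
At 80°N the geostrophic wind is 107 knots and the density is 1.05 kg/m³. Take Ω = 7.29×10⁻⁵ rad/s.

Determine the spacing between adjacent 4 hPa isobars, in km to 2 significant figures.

Coriolis parameter at 80°N:
f = 2Ω sin φ = 2 × 7.29×10⁻⁵ × sin 80° = 1.44×10⁻⁴ s⁻¹
Wind speed in SI: 107 knots = 55.0 m/s
Geostrophic balance rearranged: |∂P/∂n| = f ρ V_g
|∂P/∂n| = 1.44×10⁻⁴ × 1.05 × 55.0 = 8.30×10⁻³ Pa/m
Isobar spacing: Δn = ΔP/|∂P/∂n| = 400 Pa / 8.30×10⁻³ Pa/m = 48199 m ≈ 48 km

48 km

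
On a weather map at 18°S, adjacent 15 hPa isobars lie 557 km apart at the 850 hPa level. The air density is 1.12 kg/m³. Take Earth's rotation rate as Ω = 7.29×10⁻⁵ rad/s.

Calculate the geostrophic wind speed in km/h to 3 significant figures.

192 km/h

Coriolis parameter at 18°S:
f = 2Ω sin φ = 2 × 7.29×10⁻⁵ × sin 18° = 4.51×10⁻⁵ s⁻¹
Pressure gradient: |∂P/∂n| = 1500 Pa / 557000 m = 2.69×10⁻³ Pa/m
Geostrophic balance (pressure-gradient force = Coriolis force):
V_g = (1/(fρ)) |∂P/∂n| = 2.69×10⁻³ / (4.51×10⁻⁵ × 1.12) = 53.4 m/s
Converting: 53.4 m/s × 3.6 = 192 km/h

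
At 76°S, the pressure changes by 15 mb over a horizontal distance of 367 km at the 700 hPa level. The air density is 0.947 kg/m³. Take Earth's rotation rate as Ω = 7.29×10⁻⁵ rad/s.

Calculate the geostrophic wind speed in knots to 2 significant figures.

59 knots

Coriolis parameter at 76°S:
f = 2Ω sin φ = 2 × 7.29×10⁻⁵ × sin 76° = 1.41×10⁻⁴ s⁻¹
Pressure gradient: |∂P/∂n| = 1500 Pa / 367000 m = 4.09×10⁻³ Pa/m
Geostrophic balance (pressure-gradient force = Coriolis force):
V_g = (1/(fρ)) |∂P/∂n| = 4.09×10⁻³ / (1.41×10⁻⁴ × 0.947) = 30.5 m/s
Converting: 30.5 m/s × 1.944 = 59 knots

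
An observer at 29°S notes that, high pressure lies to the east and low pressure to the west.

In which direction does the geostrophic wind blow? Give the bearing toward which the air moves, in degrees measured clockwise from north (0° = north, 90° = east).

180°

The pressure-gradient force points toward the west (bearing 270°).
Geostrophic balance: in the Southern Hemisphere the Coriolis force deflects motion to the left, so the geostrophic wind blows 90° to the left of the pressure-gradient force (low pressure on the right).
Rotating 270° by 90° counterclockwise gives 180° — the wind blows toward the south.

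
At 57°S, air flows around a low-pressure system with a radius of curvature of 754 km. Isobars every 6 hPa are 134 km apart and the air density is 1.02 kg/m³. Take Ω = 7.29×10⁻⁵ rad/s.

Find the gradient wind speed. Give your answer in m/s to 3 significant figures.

Coriolis parameter at 57°S:
f = 2Ω sin φ = 2 × 7.29×10⁻⁵ × sin 57° = 1.22×10⁻⁴ s⁻¹
Pressure gradient: |∂P/∂n| = 600 Pa / 134000 m = 4.48×10⁻³ Pa/m
Geostrophic speed: V_g = |∂P/∂n|/(fρ) = 4.48×10⁻³/(1.22×10⁻⁴ × 1.02) = 35.9 m/s
Around a low, centrifugal force acts outward with Coriolis, so pressure-gradient force balances both:
(1/ρ)|∂P/∂n| = fV + V²/R  →  V² + fR·V − fR·V_g = 0
With fR = 1.22×10⁻⁴ × 754×10³ m = 92.2 m/s:
V = [−fR + √((fR)² + 4 fR V_g)]/2 = [−92.2 + √(92.2² + 4×92.2×35.9)]/2 = 27.6 m/s
Subgeostrophic (V < V_g = 35.9 m/s), as expected around a low.

27.6 m/s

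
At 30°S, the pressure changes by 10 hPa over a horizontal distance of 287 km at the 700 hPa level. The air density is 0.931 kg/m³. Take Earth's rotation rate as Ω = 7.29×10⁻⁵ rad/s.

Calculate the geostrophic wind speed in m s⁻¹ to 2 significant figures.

51 m s⁻¹

Coriolis parameter at 30°S:
f = 2Ω sin φ = 2 × 7.29×10⁻⁵ × sin 30° = 7.29×10⁻⁵ s⁻¹
Pressure gradient: |∂P/∂n| = 1000 Pa / 287000 m = 3.48×10⁻³ Pa/m
Geostrophic balance (pressure-gradient force = Coriolis force):
V_g = (1/(fρ)) |∂P/∂n| = 3.48×10⁻³ / (7.29×10⁻⁵ × 0.931) = 51.3 m/s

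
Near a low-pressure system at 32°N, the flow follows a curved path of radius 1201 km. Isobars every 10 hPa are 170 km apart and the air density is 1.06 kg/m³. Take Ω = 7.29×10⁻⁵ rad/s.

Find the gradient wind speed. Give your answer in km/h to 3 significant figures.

171 km/h

Coriolis parameter at 32°N:
f = 2Ω sin φ = 2 × 7.29×10⁻⁵ × sin 32° = 7.73×10⁻⁵ s⁻¹
Pressure gradient: |∂P/∂n| = 1000 Pa / 170000 m = 5.88×10⁻³ Pa/m
Geostrophic speed: V_g = |∂P/∂n|/(fρ) = 5.88×10⁻³/(7.73×10⁻⁵ × 1.06) = 71.8 m/s
Around a low, centrifugal force acts outward with Coriolis, so pressure-gradient force balances both:
(1/ρ)|∂P/∂n| = fV + V²/R  →  V² + fR·V − fR·V_g = 0
With fR = 7.73×10⁻⁵ × 1201×10³ m = 92.8 m/s:
V = [−fR + √((fR)² + 4 fR V_g)]/2 = [−92.8 + √(92.8² + 4×92.8×71.8)]/2 = 47.5 m/s
Subgeostrophic (V < V_g = 71.8 m/s), as expected around a low.
Converting: 47.5 m/s × 3.6 = 171 km/h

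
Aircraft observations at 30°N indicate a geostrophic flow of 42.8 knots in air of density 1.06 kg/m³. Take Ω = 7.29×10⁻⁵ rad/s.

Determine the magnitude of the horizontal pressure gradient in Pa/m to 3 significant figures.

1.70×10⁻³ Pa/m

Coriolis parameter at 30°N:
f = 2Ω sin φ = 2 × 7.29×10⁻⁵ × sin 30° = 7.29×10⁻⁵ s⁻¹
Wind speed in SI: 42.8 knots = 22.0 m/s
Geostrophic balance rearranged: |∂P/∂n| = f ρ V_g
|∂P/∂n| = 7.29×10⁻⁵ × 1.06 × 22.0 = 1.70×10⁻³ Pa/m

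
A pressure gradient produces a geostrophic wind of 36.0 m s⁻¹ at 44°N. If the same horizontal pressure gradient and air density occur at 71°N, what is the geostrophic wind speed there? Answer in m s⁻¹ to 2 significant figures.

With the same pressure gradient and density, V_g ∝ 1/f ∝ 1/sin φ.
V₂ = V₁ · sin φ₁ / sin φ₂ = 36.0 × sin 44° / sin 71°
V₂ = 36.0 × 0.6947/0.9455 = 26 m s⁻¹

26 m s⁻¹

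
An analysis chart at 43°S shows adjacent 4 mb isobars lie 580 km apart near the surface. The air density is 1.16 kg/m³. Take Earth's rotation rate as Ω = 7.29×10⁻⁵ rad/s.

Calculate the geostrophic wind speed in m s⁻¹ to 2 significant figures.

6.0 m s⁻¹

Coriolis parameter at 43°S:
f = 2Ω sin φ = 2 × 7.29×10⁻⁵ × sin 43° = 9.94×10⁻⁵ s⁻¹
Pressure gradient: |∂P/∂n| = 400 Pa / 580000 m = 6.90×10⁻⁴ Pa/m
Geostrophic balance (pressure-gradient force = Coriolis force):
V_g = (1/(fρ)) |∂P/∂n| = 6.90×10⁻⁴ / (9.94×10⁻⁵ × 1.16) = 5.98 m/s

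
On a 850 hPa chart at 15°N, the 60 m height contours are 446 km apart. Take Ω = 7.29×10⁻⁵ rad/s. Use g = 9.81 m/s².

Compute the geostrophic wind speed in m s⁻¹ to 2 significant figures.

Coriolis parameter at 15°N:
f = 2Ω sin φ = 2 × 7.29×10⁻⁵ × sin 15° = 3.77×10⁻⁵ s⁻¹
Height gradient: |∂Z/∂n| = 60 m / 446000 m = 1.35×10⁻⁴
On a pressure surface, geostrophic balance gives V_g = (g/f)|∂Z/∂n|:
V_g = 9.81 × 1.35×10⁻⁴ / 3.77×10⁻⁵ = 35.0 m/s

35 m s⁻¹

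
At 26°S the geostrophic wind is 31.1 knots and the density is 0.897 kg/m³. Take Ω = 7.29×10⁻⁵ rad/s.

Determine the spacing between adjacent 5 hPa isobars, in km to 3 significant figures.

Coriolis parameter at 26°S:
f = 2Ω sin φ = 2 × 7.29×10⁻⁵ × sin 26° = 6.39×10⁻⁵ s⁻¹
Wind speed in SI: 31.1 knots = 16.0 m/s
Geostrophic balance rearranged: |∂P/∂n| = f ρ V_g
|∂P/∂n| = 6.39×10⁻⁵ × 0.897 × 16.0 = 9.17×10⁻⁴ Pa/m
Isobar spacing: Δn = ΔP/|∂P/∂n| = 500 Pa / 9.17×10⁻⁴ Pa/m = 545104 m ≈ 545 km

545 km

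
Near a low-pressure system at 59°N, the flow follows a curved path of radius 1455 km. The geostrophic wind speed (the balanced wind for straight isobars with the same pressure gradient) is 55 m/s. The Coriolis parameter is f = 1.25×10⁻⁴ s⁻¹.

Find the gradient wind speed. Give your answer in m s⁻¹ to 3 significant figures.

Around a low, centrifugal force acts outward with Coriolis, so pressure-gradient force balances both:
(1/ρ)|∂P/∂n| = fV + V²/R  →  V² + fR·V − fR·V_g = 0
With fR = 1.25×10⁻⁴ × 1455×10³ m = 182 m/s:
V = [−fR + √((fR)² + 4 fR V_g)]/2 = [−182 + √(182² + 4×182×55)]/2 = 44.2 m/s
Subgeostrophic (V < V_g = 55 m/s), as expected around a low.

44.2 m s⁻¹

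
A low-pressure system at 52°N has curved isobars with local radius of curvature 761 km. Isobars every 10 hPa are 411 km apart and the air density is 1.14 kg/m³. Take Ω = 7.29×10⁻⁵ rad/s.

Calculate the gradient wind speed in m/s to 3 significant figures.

15.7 m/s

Coriolis parameter at 52°N:
f = 2Ω sin φ = 2 × 7.29×10⁻⁵ × sin 52° = 1.15×10⁻⁴ s⁻¹
Pressure gradient: |∂P/∂n| = 1000 Pa / 411000 m = 2.43×10⁻³ Pa/m
Geostrophic speed: V_g = |∂P/∂n|/(fρ) = 2.43×10⁻³/(1.15×10⁻⁴ × 1.14) = 18.6 m/s
Around a low, centrifugal force acts outward with Coriolis, so pressure-gradient force balances both:
(1/ρ)|∂P/∂n| = fV + V²/R  →  V² + fR·V − fR·V_g = 0
With fR = 1.15×10⁻⁴ × 761×10³ m = 87.4 m/s:
V = [−fR + √((fR)² + 4 fR V_g)]/2 = [−87.4 + √(87.4² + 4×87.4×18.6)]/2 = 15.7 m/s
Subgeostrophic (V < V_g = 18.6 m/s), as expected around a low.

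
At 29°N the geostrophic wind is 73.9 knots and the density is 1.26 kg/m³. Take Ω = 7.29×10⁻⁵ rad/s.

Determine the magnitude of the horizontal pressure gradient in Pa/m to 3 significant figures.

Coriolis parameter at 29°N:
f = 2Ω sin φ = 2 × 7.29×10⁻⁵ × sin 29° = 7.07×10⁻⁵ s⁻¹
Wind speed in SI: 73.9 knots = 38.0 m/s
Geostrophic balance rearranged: |∂P/∂n| = f ρ V_g
|∂P/∂n| = 7.07×10⁻⁵ × 1.26 × 38.0 = 3.39×10⁻³ Pa/m

3.39×10⁻³ Pa/m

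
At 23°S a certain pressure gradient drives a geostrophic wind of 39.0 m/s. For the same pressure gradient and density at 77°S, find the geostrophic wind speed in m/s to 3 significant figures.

15.6 m/s

With the same pressure gradient and density, V_g ∝ 1/f ∝ 1/sin φ.
V₂ = V₁ · sin φ₁ / sin φ₂ = 39.0 × sin 23° / sin 77°
V₂ = 39.0 × 0.3907/0.9744 = 15.6 m/s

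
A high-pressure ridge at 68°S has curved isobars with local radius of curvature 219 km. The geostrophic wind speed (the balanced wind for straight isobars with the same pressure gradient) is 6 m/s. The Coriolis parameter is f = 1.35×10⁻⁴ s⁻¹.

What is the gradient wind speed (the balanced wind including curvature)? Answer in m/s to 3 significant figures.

8.37 m/s

Around a high, pressure-gradient force acts outward with centrifugal, so Coriolis balances both:
fV = (1/ρ)|∂P/∂n| + V²/R  →  V² − fR·V + fR·V_g = 0
With fR = 1.35×10⁻⁴ × 219×10³ m = 29.6 m/s:
V = [fR − √((fR)² − 4 fR V_g)]/2 = [29.6 − √(29.6² − 4×29.6×6)]/2 = 8.37 m/s
Supergeostrophic (V > V_g = 6 m/s), as expected around a high.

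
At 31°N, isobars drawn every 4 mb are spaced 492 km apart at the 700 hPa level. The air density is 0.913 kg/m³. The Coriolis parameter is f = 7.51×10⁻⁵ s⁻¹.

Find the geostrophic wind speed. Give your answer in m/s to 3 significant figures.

Pressure gradient: |∂P/∂n| = 400 Pa / 492000 m = 8.13×10⁻⁴ Pa/m
Geostrophic balance (pressure-gradient force = Coriolis force):
V_g = (1/(fρ)) |∂P/∂n| = 8.13×10⁻⁴ / (7.51×10⁻⁵ × 0.913) = 11.9 m/s

11.9 m/s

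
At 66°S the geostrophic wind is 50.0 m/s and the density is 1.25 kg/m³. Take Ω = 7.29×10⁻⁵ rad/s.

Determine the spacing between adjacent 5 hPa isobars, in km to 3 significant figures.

60.1 km

Coriolis parameter at 66°S:
f = 2Ω sin φ = 2 × 7.29×10⁻⁵ × sin 66° = 1.33×10⁻⁴ s⁻¹
Geostrophic balance rearranged: |∂P/∂n| = f ρ V_g
|∂P/∂n| = 1.33×10⁻⁴ × 1.25 × 50.0 = 8.32×10⁻³ Pa/m
Isobar spacing: Δn = ΔP/|∂P/∂n| = 500 Pa / 8.32×10⁻³ Pa/m = 60062 m ≈ 60.1 km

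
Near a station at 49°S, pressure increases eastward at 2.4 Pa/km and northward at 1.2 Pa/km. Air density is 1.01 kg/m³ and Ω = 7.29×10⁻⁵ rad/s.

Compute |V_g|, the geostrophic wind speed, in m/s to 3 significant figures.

Coriolis parameter at 49°S:
f = 2Ω sin φ = 2 × 7.29×10⁻⁵ × sin 49° = 1.10×10⁻⁴ s⁻¹
In the Southern Hemisphere f is negative: f = −1.10×10⁻⁴ s⁻¹.
Component geostrophic relations (x east, y north):
u_g = −(1/(fρ)) ∂P/∂y,  v_g = (1/(fρ)) ∂P/∂x
u_g = −(1.2×10⁻³)/(−1.10×10⁻⁴ × 1.01) = 10.8 m/s;  v_g = (2.4×10⁻³)/(−1.10×10⁻⁴ × 1.01) = −21.6 m/s
|V_g| = √(u_g² + v_g²) = 24.1 m/s

24.1 m/s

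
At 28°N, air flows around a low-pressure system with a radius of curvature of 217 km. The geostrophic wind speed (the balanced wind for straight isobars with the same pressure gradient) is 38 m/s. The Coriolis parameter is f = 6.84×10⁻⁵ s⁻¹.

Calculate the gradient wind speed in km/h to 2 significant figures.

Around a low, centrifugal force acts outward with Coriolis, so pressure-gradient force balances both:
(1/ρ)|∂P/∂n| = fV + V²/R  →  V² + fR·V − fR·V_g = 0
With fR = 6.84×10⁻⁵ × 217×10³ m = 14.8 m/s:
V = [−fR + √((fR)² + 4 fR V_g)]/2 = [−14.8 + √(14.8² + 4×14.8×38)]/2 = 17.5 m/s
Subgeostrophic (V < V_g = 38 m/s), as expected around a low.
Converting: 17.5 m/s × 3.6 = 63 km/h

63 km/h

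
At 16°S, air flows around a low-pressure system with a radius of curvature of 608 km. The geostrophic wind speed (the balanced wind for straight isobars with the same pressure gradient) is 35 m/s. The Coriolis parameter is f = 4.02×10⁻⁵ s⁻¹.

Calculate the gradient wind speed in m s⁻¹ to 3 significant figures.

19.5 m s⁻¹

Around a low, centrifugal force acts outward with Coriolis, so pressure-gradient force balances both:
(1/ρ)|∂P/∂n| = fV + V²/R  →  V² + fR·V − fR·V_g = 0
With fR = 4.02×10⁻⁵ × 608×10³ m = 24.4 m/s:
V = [−fR + √((fR)² + 4 fR V_g)]/2 = [−24.4 + √(24.4² + 4×24.4×35)]/2 = 19.5 m/s
Subgeostrophic (V < V_g = 35 m/s), as expected around a low.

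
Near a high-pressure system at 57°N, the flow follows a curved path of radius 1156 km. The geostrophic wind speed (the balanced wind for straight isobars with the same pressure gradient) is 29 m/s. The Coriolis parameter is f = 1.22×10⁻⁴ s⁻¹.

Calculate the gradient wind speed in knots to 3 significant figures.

79.3 knots

Around a high, pressure-gradient force acts outward with centrifugal, so Coriolis balances both:
fV = (1/ρ)|∂P/∂n| + V²/R  →  V² − fR·V + fR·V_g = 0
With fR = 1.22×10⁻⁴ × 1156×10³ m = 141 m/s:
V = [fR − √((fR)² − 4 fR V_g)]/2 = [141 − √(141² − 4×141×29)]/2 = 40.8 m/s
Supergeostrophic (V > V_g = 29 m/s), as expected around a high.
Converting: 40.8 m/s × 1.944 = 79.3 knots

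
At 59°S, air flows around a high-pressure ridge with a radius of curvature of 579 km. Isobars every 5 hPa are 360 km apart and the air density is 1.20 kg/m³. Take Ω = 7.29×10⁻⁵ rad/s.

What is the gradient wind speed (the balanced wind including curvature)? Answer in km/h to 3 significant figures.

39.3 km/h

Coriolis parameter at 59°S:
f = 2Ω sin φ = 2 × 7.29×10⁻⁵ × sin 59° = 1.25×10⁻⁴ s⁻¹
Pressure gradient: |∂P/∂n| = 500 Pa / 360000 m = 1.39×10⁻³ Pa/m
Geostrophic speed: V_g = |∂P/∂n|/(fρ) = 1.39×10⁻³/(1.25×10⁻⁴ × 1.20) = 9.26 m/s
Around a high, pressure-gradient force acts outward with centrifugal, so Coriolis balances both:
fV = (1/ρ)|∂P/∂n| + V²/R  →  V² − fR·V + fR·V_g = 0
With fR = 1.25×10⁻⁴ × 579×10³ m = 72.4 m/s:
V = [fR − √((fR)² − 4 fR V_g)]/2 = [72.4 − √(72.4² − 4×72.4×9.26)]/2 = 10.9 m/s
Supergeostrophic (V > V_g = 9.26 m/s), as expected around a high.
Converting: 10.9 m/s × 3.6 = 39.3 km/h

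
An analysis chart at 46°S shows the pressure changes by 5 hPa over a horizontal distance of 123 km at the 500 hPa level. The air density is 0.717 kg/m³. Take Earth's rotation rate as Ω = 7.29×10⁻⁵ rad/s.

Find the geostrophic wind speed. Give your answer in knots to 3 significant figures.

105 knots

Coriolis parameter at 46°S:
f = 2Ω sin φ = 2 × 7.29×10⁻⁵ × sin 46° = 1.05×10⁻⁴ s⁻¹
Pressure gradient: |∂P/∂n| = 500 Pa / 123000 m = 4.07×10⁻³ Pa/m
Geostrophic balance (pressure-gradient force = Coriolis force):
V_g = (1/(fρ)) |∂P/∂n| = 4.07×10⁻³ / (1.05×10⁻⁴ × 0.717) = 54.1 m/s
Converting: 54.1 m/s × 1.944 = 105 knots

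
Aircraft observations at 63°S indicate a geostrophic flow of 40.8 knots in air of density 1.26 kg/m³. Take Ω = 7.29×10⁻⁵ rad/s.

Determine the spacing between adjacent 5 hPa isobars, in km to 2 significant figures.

Coriolis parameter at 63°S:
f = 2Ω sin φ = 2 × 7.29×10⁻⁵ × sin 63° = 1.30×10⁻⁴ s⁻¹
Wind speed in SI: 40.8 knots = 21.0 m/s
Geostrophic balance rearranged: |∂P/∂n| = f ρ V_g
|∂P/∂n| = 1.30×10⁻⁴ × 1.26 × 21.0 = 3.44×10⁻³ Pa/m
Isobar spacing: Δn = ΔP/|∂P/∂n| = 500 Pa / 3.44×10⁻³ Pa/m = 145533 m ≈ 150 km

150 km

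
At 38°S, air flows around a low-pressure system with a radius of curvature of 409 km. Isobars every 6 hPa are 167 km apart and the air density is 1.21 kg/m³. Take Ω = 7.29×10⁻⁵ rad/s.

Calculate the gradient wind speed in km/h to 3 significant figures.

Coriolis parameter at 38°S:
f = 2Ω sin φ = 2 × 7.29×10⁻⁵ × sin 38° = 8.98×10⁻⁵ s⁻¹
Pressure gradient: |∂P/∂n| = 600 Pa / 167000 m = 3.59×10⁻³ Pa/m
Geostrophic speed: V_g = |∂P/∂n|/(fρ) = 3.59×10⁻³/(8.98×10⁻⁵ × 1.21) = 33.1 m/s
Around a low, centrifugal force acts outward with Coriolis, so pressure-gradient force balances both:
(1/ρ)|∂P/∂n| = fV + V²/R  →  V² + fR·V − fR·V_g = 0
With fR = 8.98×10⁻⁵ × 409×10³ m = 36.7 m/s:
V = [−fR + √((fR)² + 4 fR V_g)]/2 = [−36.7 + √(36.7² + 4×36.7×33.1)]/2 = 21 m/s
Subgeostrophic (V < V_g = 33.1 m/s), as expected around a low.
Converting: 21 m/s × 3.6 = 75.7 km/h

75.7 km/h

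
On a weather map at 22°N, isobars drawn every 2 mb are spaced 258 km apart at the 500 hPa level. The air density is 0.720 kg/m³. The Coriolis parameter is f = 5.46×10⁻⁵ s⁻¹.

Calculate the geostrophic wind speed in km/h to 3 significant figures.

Pressure gradient: |∂P/∂n| = 200 Pa / 258000 m = 7.75×10⁻⁴ Pa/m
Geostrophic balance (pressure-gradient force = Coriolis force):
V_g = (1/(fρ)) |∂P/∂n| = 7.75×10⁻⁴ / (5.46×10⁻⁵ × 0.720) = 19.7 m/s
Converting: 19.7 m/s × 3.6 = 71.0 km/h

71.0 km/h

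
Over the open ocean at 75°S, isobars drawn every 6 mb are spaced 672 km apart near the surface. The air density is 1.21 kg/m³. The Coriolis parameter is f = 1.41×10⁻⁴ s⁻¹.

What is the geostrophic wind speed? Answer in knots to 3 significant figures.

Pressure gradient: |∂P/∂n| = 600 Pa / 672000 m = 8.93×10⁻⁴ Pa/m
Geostrophic balance (pressure-gradient force = Coriolis force):
V_g = (1/(fρ)) |∂P/∂n| = 8.93×10⁻⁴ / (1.41×10⁻⁴ × 1.21) = 5.23 m/s
Converting: 5.23 m/s × 1.944 = 10.2 knots

10.2 knots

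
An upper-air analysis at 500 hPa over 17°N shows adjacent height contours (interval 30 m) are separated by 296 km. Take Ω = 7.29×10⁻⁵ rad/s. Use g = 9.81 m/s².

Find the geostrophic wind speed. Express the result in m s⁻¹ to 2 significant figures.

23 m s⁻¹

Coriolis parameter at 17°N:
f = 2Ω sin φ = 2 × 7.29×10⁻⁵ × sin 17° = 4.26×10⁻⁵ s⁻¹
Height gradient: |∂Z/∂n| = 30 m / 296000 m = 1.01×10⁻⁴
On a pressure surface, geostrophic balance gives V_g = (g/f)|∂Z/∂n|:
V_g = 9.81 × 1.01×10⁻⁴ / 4.26×10⁻⁵ = 23.3 m/s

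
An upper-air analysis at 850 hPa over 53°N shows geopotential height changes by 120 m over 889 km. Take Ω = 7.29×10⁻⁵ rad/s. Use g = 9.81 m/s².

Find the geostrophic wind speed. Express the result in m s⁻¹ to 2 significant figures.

Coriolis parameter at 53°N:
f = 2Ω sin φ = 2 × 7.29×10⁻⁵ × sin 53° = 1.16×10⁻⁴ s⁻¹
Height gradient: |∂Z/∂n| = 120 m / 889000 m = 1.35×10⁻⁴
On a pressure surface, geostrophic balance gives V_g = (g/f)|∂Z/∂n|:
V_g = 9.81 × 1.35×10⁻⁴ / 1.16×10⁻⁴ = 11.4 m/s

11 m s⁻¹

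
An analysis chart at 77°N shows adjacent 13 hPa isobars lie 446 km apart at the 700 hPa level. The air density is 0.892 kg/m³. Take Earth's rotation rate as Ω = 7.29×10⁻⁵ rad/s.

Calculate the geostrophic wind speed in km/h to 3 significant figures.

82.8 km/h

Coriolis parameter at 77°N:
f = 2Ω sin φ = 2 × 7.29×10⁻⁵ × sin 77° = 1.42×10⁻⁴ s⁻¹
Pressure gradient: |∂P/∂n| = 1300 Pa / 446000 m = 2.91×10⁻³ Pa/m
Geostrophic balance (pressure-gradient force = Coriolis force):
V_g = (1/(fρ)) |∂P/∂n| = 2.91×10⁻³ / (1.42×10⁻⁴ × 0.892) = 23.0 m/s
Converting: 23.0 m/s × 3.6 = 82.8 km/h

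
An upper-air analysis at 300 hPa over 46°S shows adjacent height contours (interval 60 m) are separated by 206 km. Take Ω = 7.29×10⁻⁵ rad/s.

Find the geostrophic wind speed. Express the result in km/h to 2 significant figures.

Coriolis parameter at 46°S:
f = 2Ω sin φ = 2 × 7.29×10⁻⁵ × sin 46° = 1.05×10⁻⁴ s⁻¹
Height gradient: |∂Z/∂n| = 60 m / 206000 m = 2.91×10⁻⁴
On a pressure surface, geostrophic balance gives V_g = (g/f)|∂Z/∂n|:
V_g = 9.81 × 2.91×10⁻⁴ / 1.05×10⁻⁴ = 27.2 m/s
Converting: 27.2 m/s × 3.6 = 98 km/h

98 km/h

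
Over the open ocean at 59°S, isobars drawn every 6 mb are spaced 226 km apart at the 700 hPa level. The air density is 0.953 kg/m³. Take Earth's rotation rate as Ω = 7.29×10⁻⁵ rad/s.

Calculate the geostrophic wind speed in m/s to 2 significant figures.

22 m/s

Coriolis parameter at 59°S:
f = 2Ω sin φ = 2 × 7.29×10⁻⁵ × sin 59° = 1.25×10⁻⁴ s⁻¹
Pressure gradient: |∂P/∂n| = 600 Pa / 226000 m = 2.65×10⁻³ Pa/m
Geostrophic balance (pressure-gradient force = Coriolis force):
V_g = (1/(fρ)) |∂P/∂n| = 2.65×10⁻³ / (1.25×10⁻⁴ × 0.953) = 22.3 m/s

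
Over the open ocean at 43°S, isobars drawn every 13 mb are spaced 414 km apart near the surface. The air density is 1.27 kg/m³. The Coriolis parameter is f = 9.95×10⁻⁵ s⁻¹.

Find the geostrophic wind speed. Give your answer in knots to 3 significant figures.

Pressure gradient: |∂P/∂n| = 1300 Pa / 414000 m = 3.14×10⁻³ Pa/m
Geostrophic balance (pressure-gradient force = Coriolis force):
V_g = (1/(fρ)) |∂P/∂n| = 3.14×10⁻³ / (9.95×10⁻⁵ × 1.27) = 24.8 m/s
Converting: 24.8 m/s × 1.944 = 48.3 knots

48.3 knots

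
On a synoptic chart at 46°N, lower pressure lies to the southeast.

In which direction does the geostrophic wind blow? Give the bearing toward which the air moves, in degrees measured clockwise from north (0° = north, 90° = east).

225°

The pressure-gradient force points toward the southeast (bearing 135°).
Geostrophic balance: in the Northern Hemisphere the Coriolis force deflects motion to the right, so the geostrophic wind blows 90° to the right of the pressure-gradient force (low pressure on the left).
Rotating 135° by 90° clockwise gives 225° — the wind blows toward the southwest.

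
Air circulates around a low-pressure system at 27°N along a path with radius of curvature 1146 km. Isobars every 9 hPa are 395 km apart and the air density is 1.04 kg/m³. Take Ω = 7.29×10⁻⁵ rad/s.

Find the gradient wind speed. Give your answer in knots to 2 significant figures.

48 knots

Coriolis parameter at 27°N:
f = 2Ω sin φ = 2 × 7.29×10⁻⁵ × sin 27° = 6.62×10⁻⁵ s⁻¹
Pressure gradient: |∂P/∂n| = 900 Pa / 395000 m = 2.28×10⁻³ Pa/m
Geostrophic speed: V_g = |∂P/∂n|/(fρ) = 2.28×10⁻³/(6.62×10⁻⁵ × 1.04) = 33.1 m/s
Around a low, centrifugal force acts outward with Coriolis, so pressure-gradient force balances both:
(1/ρ)|∂P/∂n| = fV + V²/R  →  V² + fR·V − fR·V_g = 0
With fR = 6.62×10⁻⁵ × 1146×10³ m = 75.9 m/s:
V = [−fR + √((fR)² + 4 fR V_g)]/2 = [−75.9 + √(75.9² + 4×75.9×33.1)]/2 = 24.9 m/s
Subgeostrophic (V < V_g = 33.1 m/s), as expected around a low.
Converting: 24.9 m/s × 1.944 = 48 knots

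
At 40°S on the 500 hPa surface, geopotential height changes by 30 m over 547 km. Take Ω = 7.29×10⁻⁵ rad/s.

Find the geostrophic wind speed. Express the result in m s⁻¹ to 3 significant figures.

5.74 m s⁻¹

Coriolis parameter at 40°S:
f = 2Ω sin φ = 2 × 7.29×10⁻⁵ × sin 40° = 9.37×10⁻⁵ s⁻¹
Height gradient: |∂Z/∂n| = 30 m / 547000 m = 5.48×10⁻⁵
On a pressure surface, geostrophic balance gives V_g = (g/f)|∂Z/∂n|:
V_g = 9.81 × 5.48×10⁻⁵ / 9.37×10⁻⁵ = 5.74 m/s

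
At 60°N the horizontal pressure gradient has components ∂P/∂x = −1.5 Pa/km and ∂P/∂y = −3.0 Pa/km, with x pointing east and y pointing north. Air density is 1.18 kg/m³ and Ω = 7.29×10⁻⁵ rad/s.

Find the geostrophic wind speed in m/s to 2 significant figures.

Coriolis parameter at 60°N:
f = 2Ω sin φ = 2 × 7.29×10⁻⁵ × sin 60° = 1.26×10⁻⁴ s⁻¹
Component geostrophic relations (x east, y north):
u_g = −(1/(fρ)) ∂P/∂y,  v_g = (1/(fρ)) ∂P/∂x
u_g = −(−3.0×10⁻³)/(1.26×10⁻⁴ × 1.18) = 20.1 m/s;  v_g = (−1.5×10⁻³)/(1.26×10⁻⁴ × 1.18) = −10.1 m/s
|V_g| = √(u_g² + v_g²) = 22.5 m/s

23 m/s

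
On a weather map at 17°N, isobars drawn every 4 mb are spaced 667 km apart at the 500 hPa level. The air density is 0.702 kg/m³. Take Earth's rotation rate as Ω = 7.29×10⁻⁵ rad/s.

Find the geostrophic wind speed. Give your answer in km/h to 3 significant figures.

Coriolis parameter at 17°N:
f = 2Ω sin φ = 2 × 7.29×10⁻⁵ × sin 17° = 4.26×10⁻⁵ s⁻¹
Pressure gradient: |∂P/∂n| = 400 Pa / 667000 m = 6.00×10⁻⁴ Pa/m
Geostrophic balance (pressure-gradient force = Coriolis force):
V_g = (1/(fρ)) |∂P/∂n| = 6.00×10⁻⁴ / (4.26×10⁻⁵ × 0.702) = 20.0 m/s
Converting: 20.0 m/s × 3.6 = 72.1 km/h

72.1 km/h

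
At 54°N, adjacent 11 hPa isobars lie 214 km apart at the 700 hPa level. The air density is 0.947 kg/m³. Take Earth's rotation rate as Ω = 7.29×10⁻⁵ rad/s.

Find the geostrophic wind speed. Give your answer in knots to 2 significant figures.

Coriolis parameter at 54°N:
f = 2Ω sin φ = 2 × 7.29×10⁻⁵ × sin 54° = 1.18×10⁻⁴ s⁻¹
Pressure gradient: |∂P/∂n| = 1100 Pa / 214000 m = 5.14×10⁻³ Pa/m
Geostrophic balance (pressure-gradient force = Coriolis force):
V_g = (1/(fρ)) |∂P/∂n| = 5.14×10⁻³ / (1.18×10⁻⁴ × 0.947) = 46.0 m/s
Converting: 46.0 m/s × 1.944 = 89 knots

89 knots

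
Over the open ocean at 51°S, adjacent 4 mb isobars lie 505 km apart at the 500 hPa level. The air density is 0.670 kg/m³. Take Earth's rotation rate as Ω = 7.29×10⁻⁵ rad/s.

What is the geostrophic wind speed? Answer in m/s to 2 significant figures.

Coriolis parameter at 51°S:
f = 2Ω sin φ = 2 × 7.29×10⁻⁵ × sin 51° = 1.13×10⁻⁴ s⁻¹
Pressure gradient: |∂P/∂n| = 400 Pa / 505000 m = 7.92×10⁻⁴ Pa/m
Geostrophic balance (pressure-gradient force = Coriolis force):
V_g = (1/(fρ)) |∂P/∂n| = 7.92×10⁻⁴ / (1.13×10⁻⁴ × 0.670) = 10.4 m/s

10 m/s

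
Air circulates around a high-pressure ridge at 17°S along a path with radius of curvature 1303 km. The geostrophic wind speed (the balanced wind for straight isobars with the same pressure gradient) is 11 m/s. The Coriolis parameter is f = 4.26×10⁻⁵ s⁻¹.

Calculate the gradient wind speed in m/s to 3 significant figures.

15.1 m/s

Around a high, pressure-gradient force acts outward with centrifugal, so Coriolis balances both:
fV = (1/ρ)|∂P/∂n| + V²/R  →  V² − fR·V + fR·V_g = 0
With fR = 4.26×10⁻⁵ × 1303×10³ m = 55.5 m/s:
V = [fR − √((fR)² − 4 fR V_g)]/2 = [55.5 − √(55.5² − 4×55.5×11)]/2 = 15.1 m/s
Supergeostrophic (V > V_g = 11 m/s), as expected around a high.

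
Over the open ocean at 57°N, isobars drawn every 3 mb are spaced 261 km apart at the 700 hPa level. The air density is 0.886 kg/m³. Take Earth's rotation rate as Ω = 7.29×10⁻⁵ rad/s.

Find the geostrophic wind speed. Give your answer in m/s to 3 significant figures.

Coriolis parameter at 57°N:
f = 2Ω sin φ = 2 × 7.29×10⁻⁵ × sin 57° = 1.22×10⁻⁴ s⁻¹
Pressure gradient: |∂P/∂n| = 300 Pa / 261000 m = 1.15×10⁻³ Pa/m
Geostrophic balance (pressure-gradient force = Coriolis force):
V_g = (1/(fρ)) |∂P/∂n| = 1.15×10⁻³ / (1.22×10⁻⁴ × 0.886) = 10.6 m/s

10.6 m/s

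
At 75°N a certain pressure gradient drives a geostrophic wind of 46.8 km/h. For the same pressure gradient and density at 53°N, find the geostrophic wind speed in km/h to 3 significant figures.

56.6 km/h

With the same pressure gradient and density, V_g ∝ 1/f ∝ 1/sin φ.
V₂ = V₁ · sin φ₁ / sin φ₂ = 46.8 × sin 75° / sin 53°
V₂ = 46.8 × 0.9659/0.7986 = 56.6 km/h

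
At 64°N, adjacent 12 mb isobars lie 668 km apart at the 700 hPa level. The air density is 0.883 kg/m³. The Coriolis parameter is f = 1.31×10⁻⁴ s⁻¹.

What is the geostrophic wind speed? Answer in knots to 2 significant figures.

30 knots

Pressure gradient: |∂P/∂n| = 1200 Pa / 668000 m = 1.80×10⁻³ Pa/m
Geostrophic balance (pressure-gradient force = Coriolis force):
V_g = (1/(fρ)) |∂P/∂n| = 1.80×10⁻³ / (1.31×10⁻⁴ × 0.883) = 15.5 m/s
Converting: 15.5 m/s × 1.944 = 30 knots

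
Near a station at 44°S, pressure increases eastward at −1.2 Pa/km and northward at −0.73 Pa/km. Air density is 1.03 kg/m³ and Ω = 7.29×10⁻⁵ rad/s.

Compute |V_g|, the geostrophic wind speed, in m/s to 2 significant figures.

Coriolis parameter at 44°S:
f = 2Ω sin φ = 2 × 7.29×10⁻⁵ × sin 44° = 1.01×10⁻⁴ s⁻¹
In the Southern Hemisphere f is negative: f = −1.01×10⁻⁴ s⁻¹.
Component geostrophic relations (x east, y north):
u_g = −(1/(fρ)) ∂P/∂y,  v_g = (1/(fρ)) ∂P/∂x
u_g = −(−0.73×10⁻³)/(−1.01×10⁻⁴ × 1.03) = −7.00 m/s;  v_g = (−1.2×10⁻³)/(−1.01×10⁻⁴ × 1.03) = 11.5 m/s
|V_g| = √(u_g² + v_g²) = 13.5 m/s

13 m/s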